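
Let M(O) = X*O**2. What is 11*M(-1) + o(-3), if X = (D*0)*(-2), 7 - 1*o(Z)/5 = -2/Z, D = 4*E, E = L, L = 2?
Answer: 95/3 ≈ 31.667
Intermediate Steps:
E = 2
D = 8 (D = 4*2 = 8)
o(Z) = 35 + 10/Z (o(Z) = 35 - (-10)/Z = 35 + 10/Z)
X = 0 (X = (8*0)*(-2) = 0*(-2) = 0)
M(O) = 0 (M(O) = 0*O**2 = 0)
11*M(-1) + o(-3) = 11*0 + (35 + 10/(-3)) = 0 + (35 + 10*(-1/3)) = 0 + (35 - 10/3) = 0 + 95/3 = 95/3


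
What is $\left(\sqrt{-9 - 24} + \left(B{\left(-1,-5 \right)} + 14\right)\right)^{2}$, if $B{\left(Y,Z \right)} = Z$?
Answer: $\left(9 + i \sqrt{33}\right)^{2} \approx 48.0 + 103.4 i$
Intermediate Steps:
$\left(\sqrt{-9 - 24} + \left(B{\left(-1,-5 \right)} + 14\right)\right)^{2} = \left(\sqrt{-9 - 24} + \left(-5 + 14\right)\right)^{2} = \left(\sqrt{-33} + 9\right)^{2} = \left(i \sqrt{33} + 9\right)^{2} = \left(9 + i \sqrt{33}\right)^{2}$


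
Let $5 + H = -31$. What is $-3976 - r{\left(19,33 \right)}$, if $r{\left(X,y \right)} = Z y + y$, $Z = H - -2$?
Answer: $-2887$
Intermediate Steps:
$H = -36$ ($H = -5 - 31 = -36$)
$Z = -34$ ($Z = -36 - -2 = -36 + 2 = -34$)
$r{\left(X,y \right)} = - 33 y$ ($r{\left(X,y \right)} = - 34 y + y = - 33 y$)
$-3976 - r{\left(19,33 \right)} = -3976 - \left(-33\right) 33 = -3976 - -1089 = -3976 + 1089 = -2887$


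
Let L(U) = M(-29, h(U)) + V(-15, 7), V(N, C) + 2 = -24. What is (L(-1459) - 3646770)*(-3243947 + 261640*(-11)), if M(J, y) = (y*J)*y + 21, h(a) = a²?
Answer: 804473199735862050028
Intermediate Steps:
V(N, C) = -26 (V(N, C) = -2 - 24 = -26)
M(J, y) = 21 + J*y² (M(J, y) = (J*y)*y + 21 = J*y² + 21 = 21 + J*y²)
L(U) = -5 - 29*U⁴ (L(U) = (21 - 29*U⁴) - 26 = -5 - 29*U⁴)
(L(-1459) - 3646770)*(-3243947 + 261640*(-11)) = ((-5 - 29*(-1459)⁴) - 3646770)*(-3243947 + 261640*(-11)) = ((-5 - 29*4531282799761) - 3646770)*(-3243947 - 2878040) = ((-5 - 131407201193069) - 3646770)*(-6121987) = (-131407201193074 - 3646770)*(-6121987) = -131407204839844*(-6121987) = 804473199735862050028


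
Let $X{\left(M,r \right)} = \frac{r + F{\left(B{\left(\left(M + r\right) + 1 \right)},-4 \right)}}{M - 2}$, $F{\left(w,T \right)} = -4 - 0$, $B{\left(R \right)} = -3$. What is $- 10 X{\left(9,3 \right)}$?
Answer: $\frac{10}{7} \approx 1.4286$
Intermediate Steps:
$F{\left(w,T \right)} = -4$ ($F{\left(w,T \right)} = -4 + 0 = -4$)
$X{\left(M,r \right)} = \frac{-4 + r}{-2 + M}$ ($X{\left(M,r \right)} = \frac{r - 4}{M - 2} = \frac{-4 + r}{-2 + M}$)
$- 10 X{\left(9,3 \right)} = - 10 \frac{-4 + 3}{-2 + 9} = - 10 \cdot \frac{1}{7} \left(-1\right) = \left(-10\right) \left(- \frac{1}{7}\right) = \frac{10}{7}$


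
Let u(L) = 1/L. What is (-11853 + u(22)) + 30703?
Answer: 414701/22 ≈ 18850.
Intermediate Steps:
(-11853 + u(22)) + 30703 = (-11853 + 1/22) + 30703 = -260765/22 + 30703 = 414701/22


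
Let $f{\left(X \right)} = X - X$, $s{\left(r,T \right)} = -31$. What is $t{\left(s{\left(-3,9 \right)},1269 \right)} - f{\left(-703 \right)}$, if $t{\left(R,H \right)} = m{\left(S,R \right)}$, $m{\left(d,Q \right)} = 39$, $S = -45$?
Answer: $39$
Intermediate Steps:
$t{\left(R,H \right)} = 39$
$f{\left(X \right)} = 0$
$t{\left(s{\left(-3,9 \right)},1269 \right)} - f{\left(-703 \right)} = 39 - 0 = 39 + 0 = 39$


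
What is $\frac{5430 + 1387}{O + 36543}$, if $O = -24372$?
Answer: $\frac{6817}{12171} \approx 0.5601$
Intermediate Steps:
$\frac{5430 + 1387}{O + 36543} = \frac{5430 + 1387}{-24372 + 36543} = \frac{6817}{12171}$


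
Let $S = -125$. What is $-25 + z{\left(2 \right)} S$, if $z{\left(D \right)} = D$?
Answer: $-275$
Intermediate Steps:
$-25 + z{\left(2 \right)} S = -25 + 2 \left(-125\right) = -25 - 250 = -275$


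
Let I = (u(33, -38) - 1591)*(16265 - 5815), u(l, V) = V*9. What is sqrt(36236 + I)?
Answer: I*sqrt(20163614) ≈ 4490.4*I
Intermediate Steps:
u(l, V) = 9*V
I = -20199850 (I = (9*(-38) - 1591)*(16265 - 5815) = (-342 - 1591)*10450 = -1933*10450 = -20199850)
sqrt(36236 + I) = sqrt(36236 - 20199850) = sqrt(-20163614) = I*sqrt(20163614)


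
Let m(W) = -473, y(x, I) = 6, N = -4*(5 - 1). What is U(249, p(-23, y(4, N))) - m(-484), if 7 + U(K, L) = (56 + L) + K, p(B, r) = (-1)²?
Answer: 772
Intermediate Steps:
N = -16 (N = -4*4 = -16)
p(B, r) = 1
U(K, L) = 49 + K + L (U(K, L) = -7 + ((56 + L) + K) = -7 + (56 + K + L) = 49 + K + L)
U(249, p(-23, y(4, N))) - m(-484) = (49 + 249 + 1) - 1*(-473) = 299 + 473 = 772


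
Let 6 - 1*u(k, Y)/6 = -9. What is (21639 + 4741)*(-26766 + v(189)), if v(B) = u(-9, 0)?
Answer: -703712880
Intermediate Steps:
u(k, Y) = 90 (u(k, Y) = 36 - 6*(-9) = 36 + 54 = 90)
v(B) = 90
(21639 + 4741)*(-26766 + v(189)) = (21639 + 4741)*(-26766 + 90) = 26380*(-26676) = -703712880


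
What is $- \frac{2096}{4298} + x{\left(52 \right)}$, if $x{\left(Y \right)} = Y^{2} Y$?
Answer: $\frac{302165544}{2149} \approx 1.4061 \cdot 10^{5}$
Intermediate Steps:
$x{\left(Y \right)} = Y^{3}$
$- \frac{2096}{4298} + x{\left(52 \right)} = - \frac{2096}{4298} + 52^{3} = \left(-2096\right) \frac{1}{4298} + 140608 = - \frac{1048}{2149} + 140608 = \frac{302165544}{2149}$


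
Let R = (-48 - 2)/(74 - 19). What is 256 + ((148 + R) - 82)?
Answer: 3532/11 ≈ 321.09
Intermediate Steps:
R = -10/11 (R = -50/55 = -50*1/55 = -10/11 ≈ -0.90909)
256 + ((148 + R) - 82) = 256 + ((148 - 10/11) - 82) = 256 + (1618/11 - 82) = 256 + 716/11 = 3532/11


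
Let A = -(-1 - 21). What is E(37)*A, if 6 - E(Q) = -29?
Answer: 770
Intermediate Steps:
E(Q) = 35 (E(Q) = 6 - 1*(-29) = 6 + 29 = 35)
A = 22 (A = -1*(-22) = 22)
E(37)*A = 35*22 = 770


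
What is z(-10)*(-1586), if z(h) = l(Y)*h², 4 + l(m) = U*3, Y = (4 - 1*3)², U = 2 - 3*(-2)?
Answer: -3172000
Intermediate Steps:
U = 8 (U = 2 + 6 = 8)
Y = 1 (Y = (4 - 3)² = 1² = 1)
l(m) = 20 (l(m) = -4 + 8*3 = -4 + 24 = 20)
z(h) = 20*h²
z(-10)*(-1586) = (20*(-10)²)*(-1586) = (20*100)*(-1586) = 2000*(-1586) = -3172000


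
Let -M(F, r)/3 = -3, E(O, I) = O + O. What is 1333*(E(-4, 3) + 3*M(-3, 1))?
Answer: 25327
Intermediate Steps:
E(O, I) = 2*O
M(F, r) = 9 (M(F, r) = -3*(-3) = 9)
1333*(E(-4, 3) + 3*M(-3, 1)) = 1333*(2*(-4) + 3*9) = 1333*(-8 + 27) = 1333*19 = 25327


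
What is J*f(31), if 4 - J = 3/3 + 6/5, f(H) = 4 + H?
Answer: 63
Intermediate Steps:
J = 9/5 (J = 4 - (3/3 + 6/5) = 4 - (3*(⅓) + 6*(⅕)) = 4 - (1 + 6/5) = 4 - 1*11/5 = 4 - 11/5 = 9/5 ≈ 1.8000)
J*f(31) = 9*(4 + 31)/5 = (9/5)*35 = 63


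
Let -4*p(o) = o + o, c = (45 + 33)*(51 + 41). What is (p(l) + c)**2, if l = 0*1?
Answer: 51494976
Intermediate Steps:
l = 0
c = 7176 (c = 78*92 = 7176)
p(o) = -o/2 (p(o) = -(o + o)/4 = -o/2)
(p(l) + c)**2 = (-1/2*0 + 7176)**2 = (0 + 7176)**2 = 7176**2 = 51494976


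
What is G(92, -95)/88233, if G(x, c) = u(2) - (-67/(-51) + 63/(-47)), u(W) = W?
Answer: 4858/211494501 ≈ 2.2970e-5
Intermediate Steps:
G(x, c) = 4858/2397 (G(x, c) = 2 - (-67/(-51) + 63/(-47)) = 2 - (-67*(-1/51) + 63*(-1/47)) = 2 - (67/51 - 63/47) = 2 - 1*(-64/2397) = 2 + 64/2397 = 4858/2397)
G(92, -95)/88233 = (4858/2397)/88233 = (4858/2397)*(1/88233) = 4858/211494501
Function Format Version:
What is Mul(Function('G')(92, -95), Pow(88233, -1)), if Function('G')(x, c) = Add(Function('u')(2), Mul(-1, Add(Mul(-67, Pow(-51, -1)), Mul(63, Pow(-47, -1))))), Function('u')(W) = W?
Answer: Rational(4858, 211494501) ≈ 2.2970e-5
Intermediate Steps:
Function('G')(x, c) = Rational(4858, 2397) (Function('G')(x, c) = Add(2, Mul(-1, Add(Mul(-67, Pow(-51, -1)), Mul(63, Pow(-47, -1))))) = Add(2, Mul(-1, Add(Mul(-67, Rational(-1, 51)), Mul(63, Rational(-1, 47))))) = Add(2, Mul(-1, Add(Rational(67, 51), Rational(-63, 47)))) = Add(2, Mul(-1, Rational(-64, 2397))) = Add(2, Rational(64, 2397)) = Rational(4858, 2397))
Mul(Function('G')(92, -95), Pow(88233, -1)) = Mul(Rational(4858, 2397), Pow(88233, -1)) = Mul(Rational(4858, 2397), Rational(1, 88233)) = Rational(4858, 211494501)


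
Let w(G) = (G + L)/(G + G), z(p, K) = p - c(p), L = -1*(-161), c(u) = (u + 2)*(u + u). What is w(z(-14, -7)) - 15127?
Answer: -1512673/100 ≈ -15127.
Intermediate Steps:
c(u) = 2*u*(2 + u) (c(u) = (2 + u)*(2*u) = 2*u*(2 + u))
L = 161
z(p, K) = p - 2*p*(2 + p)
w(G) = (161 + G)/(2*G) (w(G) = (G + 161)/(G + G) = (161 + G)/((2*G)) = (161 + G)*(1/(2*G)) = (161 + G)/(2*G))
w(z(-14, -7)) - 15127 = (161 - 14*(-3 - 2*(-14)))/(2*((-14*(-3 - 2*(-14))))) - 15127 = (161 - 14*(-3 + 28))/(2*((-14*(-3 + 28)))) - 15127 = (161 - 14*25)/(2*((-14*25))) - 15127 = (½)*(161 - 350)/(-350) - 15127 = (½)*(-1/350)*(-189) - 15127 = 27/100 - 15127 = -1512673/100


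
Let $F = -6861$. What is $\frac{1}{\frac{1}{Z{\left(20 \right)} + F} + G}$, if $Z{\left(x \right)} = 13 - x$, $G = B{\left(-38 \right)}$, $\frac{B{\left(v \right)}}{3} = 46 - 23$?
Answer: $\frac{6868}{473891} \approx 0.014493$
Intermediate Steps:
$B{\left(v \right)} = 69$ ($B{\left(v \right)} = 3 \left(46 - 23\right) = 3 \cdot 23 = 69$)
$G = 69$
$\frac{1}{\frac{1}{Z{\left(20 \right)} + F} + G} = \frac{1}{\frac{1}{\left(13 - 20\right) - 6861} + 69} = \frac{1}{\frac{1}{-7 - 6861} + 69} = \frac{1}{\frac{1}{-6868} + 69} = \frac{1}{- \frac{1}{6868} + 69} = \frac{1}{\frac{473891}{6868}} = \frac{6868}{473891}$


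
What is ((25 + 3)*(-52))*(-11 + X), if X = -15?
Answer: 37856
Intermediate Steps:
((25 + 3)*(-52))*(-11 + X) = ((25 + 3)*(-52))*(-11 - 15) = (28*(-52))*(-26) = -1456*(-26) = 37856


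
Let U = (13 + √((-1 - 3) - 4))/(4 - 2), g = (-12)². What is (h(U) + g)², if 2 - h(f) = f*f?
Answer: 173521/16 - 5499*I*√2/2 ≈ 10845.0 - 3888.4*I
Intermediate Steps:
g = 144
U = 13/2 + I*√2 (U = (13 + √(-4 - 4))/2 = (13 + √(-8))*(½) = (13 + 2*I*√2)*(½) = 13/2 + I*√2 ≈ 6.5 + 1.4142*I)
h(f) = 2 - f² (h(f) = 2 - f*f = 2 - f²)
(h(U) + g)² = ((2 - (13/2 + I*√2)²) + 144)² = (146 - (13/2 + I*√2)²)²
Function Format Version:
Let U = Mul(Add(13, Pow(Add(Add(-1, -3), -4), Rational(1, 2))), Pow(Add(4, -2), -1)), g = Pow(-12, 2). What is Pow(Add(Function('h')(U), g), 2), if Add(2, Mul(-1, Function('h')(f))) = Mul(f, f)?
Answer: Add(Rational(173521, 16), Mul(Rational(-5499, 2), I, Pow(2, Rational(1, 2)))) ≈ Add(10845., Mul(-3888.4, I))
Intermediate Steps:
g = 144
U = Add(Rational(13, 2), Mul(I, Pow(2, Rational(1, 2)))) (U = Mul(Add(13, Pow(Add(-4, -4), Rational(1, 2))), Pow(2, -1)) = Mul(Add(13, Pow(-8, Rational(1, 2))), Rational(1, 2)) = Mul(Add(13, Mul(2, I, Pow(2, Rational(1, 2)))), Rational(1, 2)) = Add(Rational(13, 2), Mul(I, Pow(2, Rational(1, 2)))) ≈ Add(6.5000, Mul(1.4142, I)))
Function('h')(f) = Add(2, Mul(-1, Pow(f, 2))) (Function('h')(f) = Add(2, Mul(-1, Mul(f, f))) = Add(2, Mul(-1, Pow(f, 2))))
Pow(Add(Function('h')(U), g), 2) = Pow(Add(Add(2, Mul(-1, Pow(Add(Rational(13, 2), Mul(I, Pow(2, Rational(1, 2)))), 2))), 144), 2) = Pow(Add(146, Mul(-1, Pow(Add(Rational(13, 2), Mul(I, Pow(2, Rational(1, 2)))), 2))), 2)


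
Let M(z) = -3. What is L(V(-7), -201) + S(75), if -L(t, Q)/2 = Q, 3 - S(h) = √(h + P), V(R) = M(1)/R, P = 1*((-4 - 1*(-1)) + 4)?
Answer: 405 - 2*√19 ≈ 396.28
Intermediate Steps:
P = 1 (P = 1*((-4 + 1) + 4) = 1*(-3 + 4) = 1*1 = 1)
V(R) = -3/R
S(h) = 3 - √(1 + h) (S(h) = 3 - √(h + 1) = 3 - √(1 + h))
L(t, Q) = -2*Q
L(V(-7), -201) + S(75) = -2*(-201) + (3 - √(1 + 75)) = 402 + (3 - √76) = 402 + (3 - 2*√19) = 405 - 2*√19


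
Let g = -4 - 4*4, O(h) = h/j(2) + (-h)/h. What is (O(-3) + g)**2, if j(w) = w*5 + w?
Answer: 7225/16 ≈ 451.56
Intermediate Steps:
j(w) = 6*w (j(w) = 5*w + w = 6*w)
O(h) = -1 + h/12 (O(h) = h/((6*2)) + (-h)/h = h/12 - 1 = -1 + h/12)
g = -20 (g = -4 - 16 = -20)
(O(-3) + g)**2 = ((-1 + (1/12)*(-3)) - 20)**2 = ((-1 - 1/4) - 20)**2 = (-5/4 - 20)**2 = (-85/4)**2 = 7225/16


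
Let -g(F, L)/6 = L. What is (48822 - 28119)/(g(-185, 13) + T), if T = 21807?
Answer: 6901/7243 ≈ 0.95278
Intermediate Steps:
g(F, L) = -6*L
(48822 - 28119)/(g(-185, 13) + T) = (48822 - 28119)/(-6*13 + 21807) = 20703/(-78 + 21807) = 20703/21729 = 20703*(1/21729) = 6901/7243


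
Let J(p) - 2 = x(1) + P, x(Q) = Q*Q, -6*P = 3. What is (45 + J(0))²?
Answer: 9025/4 ≈ 2256.3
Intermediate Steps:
P = -½ (P = -⅙*3 = -½ ≈ -0.50000)
x(Q) = Q²
J(p) = 5/2 (J(p) = 2 + (1² - ½) = 2 + (1 - ½) = 2 + ½ = 5/2)
(45 + J(0))² = (45 + 5/2)² = (95/2)² = 9025/4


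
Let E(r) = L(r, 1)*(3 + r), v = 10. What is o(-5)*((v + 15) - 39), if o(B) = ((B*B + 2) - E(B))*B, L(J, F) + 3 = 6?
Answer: 2310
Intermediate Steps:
L(J, F) = 3 (L(J, F) = -3 + 6 = 3)
E(r) = 9 + 3*r (E(r) = 3*(3 + r) = 9 + 3*r)
o(B) = B*(-7 + B² - 3*B) (o(B) = ((B*B + 2) - (9 + 3*B))*B = ((B² + 2) + (-9 - 3*B))*B = ((2 + B²) + (-9 - 3*B))*B = (-7 + B² - 3*B)*B = B*(-7 + B² - 3*B))
o(-5)*((v + 15) - 39) = (-5*(-7 + (-5)² - 3*(-5)))*((10 + 15) - 39) = (-5*(-7 + 25 + 15))*(25 - 39) = -5*33*(-14) = -165*(-14) = 2310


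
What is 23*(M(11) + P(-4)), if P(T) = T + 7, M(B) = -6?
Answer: -69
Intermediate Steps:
P(T) = 7 + T
23*(M(11) + P(-4)) = 23*(-6 + (7 - 4)) = 23*(-6 + 3) = 23*(-3) = -69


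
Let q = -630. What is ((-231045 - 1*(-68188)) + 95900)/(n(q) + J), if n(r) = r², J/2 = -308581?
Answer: 66957/220262 ≈ 0.30399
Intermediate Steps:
J = -617162 (J = 2*(-308581) = -617162)
((-231045 - 1*(-68188)) + 95900)/(n(q) + J) = ((-231045 - 1*(-68188)) + 95900)/((-630)² - 617162) = ((-231045 + 68188) + 95900)/(396900 - 617162) = (-162857 + 95900)/(-220262) = -66957*(-1/220262) = 66957/220262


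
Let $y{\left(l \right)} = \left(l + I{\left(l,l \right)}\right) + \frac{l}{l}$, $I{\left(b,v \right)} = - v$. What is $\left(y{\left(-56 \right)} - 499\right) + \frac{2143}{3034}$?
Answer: $- \frac{1508789}{3034} \approx -497.29$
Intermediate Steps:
$y{\left(l \right)} = 1$ ($y{\left(l \right)} = \left(l - l\right) + \frac{l}{l} = 0 + 1 = 1$)
$\left(y{\left(-56 \right)} - 499\right) + \frac{2143}{3034} = \left(1 - 499\right) + \frac{2143}{3034} = -498 + 2143 \cdot \frac{1}{3034} = -498 + \frac{2143}{3034} = - \frac{1508789}{3034}$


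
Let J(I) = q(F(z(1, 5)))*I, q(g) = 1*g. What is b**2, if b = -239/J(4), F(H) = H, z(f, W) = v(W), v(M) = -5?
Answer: 57121/400 ≈ 142.80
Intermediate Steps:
z(f, W) = -5
q(g) = g
J(I) = -5*I
b = 239/20 (b = -239/((-5*4)) = -239/(-20) = -239*(-1/20) = 239/20 ≈ 11.950)
b**2 = (239/20)**2 = 57121/400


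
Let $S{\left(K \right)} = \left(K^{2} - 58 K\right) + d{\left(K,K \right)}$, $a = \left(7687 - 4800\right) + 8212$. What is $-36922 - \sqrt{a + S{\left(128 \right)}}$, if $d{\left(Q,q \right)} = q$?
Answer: $-36922 - 3 \sqrt{2243} \approx -37064.0$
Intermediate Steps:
$a = 11099$ ($a = 2887 + 8212 = 11099$)
$S{\left(K \right)} = K^{2} - 57 K$ ($S{\left(K \right)} = \left(K^{2} - 58 K\right) + K = K^{2} - 57 K$)
$-36922 - \sqrt{a + S{\left(128 \right)}} = -36922 - \sqrt{11099 + 128 \left(-57 + 128\right)} = -36922 - \sqrt{11099 + 128 \cdot 71} = -36922 - \sqrt{11099 + 9088} = -36922 - \sqrt{20187} = -36922 - 3 \sqrt{2243}$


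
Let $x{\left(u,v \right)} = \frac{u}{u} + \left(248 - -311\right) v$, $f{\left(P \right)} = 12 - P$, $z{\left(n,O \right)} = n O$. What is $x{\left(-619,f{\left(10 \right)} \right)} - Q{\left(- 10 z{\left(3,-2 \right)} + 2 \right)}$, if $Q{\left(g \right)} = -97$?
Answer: $1216$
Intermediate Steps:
$z{\left(n,O \right)} = O n$
$x{\left(u,v \right)} = 1 + 559 v$ ($x{\left(u,v \right)} = 1 + \left(248 + 311\right) v = 1 + 559 v$)
$x{\left(-619,f{\left(10 \right)} \right)} - Q{\left(- 10 z{\left(3,-2 \right)} + 2 \right)} = \left(1 + 559 \left(12 - 10\right)\right) - -97 = \left(1 + 559 \left(12 - 10\right)\right) + 97 = \left(1 + 559 \cdot 2\right) + 97 = \left(1 + 1118\right) + 97 = 1119 + 97 = 1216$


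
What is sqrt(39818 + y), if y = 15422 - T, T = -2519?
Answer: sqrt(57759) ≈ 240.33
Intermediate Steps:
y = 17941 (y = 15422 - 1*(-2519) = 15422 + 2519 = 17941)
sqrt(39818 + y) = sqrt(39818 + 17941) = sqrt(57759)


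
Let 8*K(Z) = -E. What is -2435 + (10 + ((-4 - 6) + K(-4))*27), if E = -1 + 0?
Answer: -21533/8 ≈ -2691.6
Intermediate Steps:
E = -1
K(Z) = 1/8 (K(Z) = (-1*(-1))/8 = (1/8)*1 = 1/8)
-2435 + (10 + ((-4 - 6) + K(-4))*27) = -2435 + (10 + ((-4 - 6) + 1/8)*27) = -2435 + (10 + (-10 + 1/8)*27) = -2435 + (10 - 79/8*27) = -2435 + (10 - 2133/8) = -2435 - 2053/8 = -21533/8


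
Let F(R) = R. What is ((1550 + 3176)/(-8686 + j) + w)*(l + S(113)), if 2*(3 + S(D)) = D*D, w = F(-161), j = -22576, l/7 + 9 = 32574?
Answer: -590282864021/15631 ≈ -3.7764e+7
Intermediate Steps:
l = 227955 (l = -63 + 7*32574 = -63 + 228018 = 227955)
w = -161
S(D) = -3 + D**2/2 (S(D) = -3 + (D*D)/2 = -3 + D**2/2)
((1550 + 3176)/(-8686 + j) + w)*(l + S(113)) = ((1550 + 3176)/(-8686 - 22576) - 161)*(227955 + (-3 + (1/2)*113**2)) = (4726/(-31262) - 161)*(227955 + (-3 + (1/2)*12769)) = (4726*(-1/31262) - 161)*(227955 + (-3 + 12769/2)) = (-2363/15631 - 161)*(227955 + 12763/2) = -2518954/15631*468673/2 = -590282864021/15631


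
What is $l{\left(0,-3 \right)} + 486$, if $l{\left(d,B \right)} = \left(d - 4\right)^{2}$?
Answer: $502$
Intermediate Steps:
$l{\left(d,B \right)} = \left(-4 + d\right)^{2}$
$l{\left(0,-3 \right)} + 486 = \left(-4 + 0\right)^{2} + 486 = \left(-4\right)^{2} + 486 = 16 + 486 = 502$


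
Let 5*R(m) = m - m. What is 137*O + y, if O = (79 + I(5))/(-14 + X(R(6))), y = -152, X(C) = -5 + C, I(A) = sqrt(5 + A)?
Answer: -13711/19 - 137*sqrt(10)/19 ≈ -744.43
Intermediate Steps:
R(m) = 0 (R(m) = (m - m)/5 = (1/5)*0 = 0)
O = -79/19 - sqrt(10)/19 (O = (79 + sqrt(5 + 5))/(-14 + (-5 + 0)) = (79 + sqrt(10))/(-14 - 5) = (79 + sqrt(10))/(-19) = (79 + sqrt(10))*(-1/19) = -79/19 - sqrt(10)/19 ≈ -4.3243)
137*O + y = 137*(-79/19 - sqrt(10)/19) - 152 = (-10823/19 - 137*sqrt(10)/19) - 152 = -13711/19 - 137*sqrt(10)/19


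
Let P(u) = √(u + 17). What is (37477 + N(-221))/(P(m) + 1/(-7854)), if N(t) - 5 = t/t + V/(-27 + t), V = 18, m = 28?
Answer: 18252236541/172102031578 + 215029598689521*√5/86051015789 ≈ 5587.7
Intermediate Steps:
P(u) = √(17 + u)
N(t) = 6 + 18/(-27 + t) (N(t) = 5 + (t/t + 18/(-27 + t)) = 5 + (1 + 18/(-27 + t)) = 6 + 18/(-27 + t))
(37477 + N(-221))/(P(m) + 1/(-7854)) = (37477 + 6*(-24 - 221)/(-27 - 221))/(√(17 + 28) + 1/(-7854)) = (37477 + 6*(-245)/(-248))/(√45 - 1/7854) = (37477 + 6*(-1/248)*(-245))/(3*√5 - 1/7854) = (37477 + 735/124)/(-1/7854 + 3*√5) = 4647883/(124*(-1/7854 + 3*√5))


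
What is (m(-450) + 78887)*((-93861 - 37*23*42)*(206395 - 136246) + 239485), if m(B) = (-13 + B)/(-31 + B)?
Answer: -344969671322039820/481 ≈ -7.1719e+14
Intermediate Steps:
m(B) = (-13 + B)/(-31 + B)
(m(-450) + 78887)*((-93861 - 37*23*42)*(206395 - 136246) + 239485) = ((-13 - 450)/(-31 - 450) + 78887)*((-93861 - 37*23*42)*(206395 - 136246) + 239485) = (-463/(-481) + 78887)*((-93861 - 851*42)*70149 + 239485) = (-1/481*(-463) + 78887)*((-93861 - 35742)*70149 + 239485) = (463/481 + 78887)*(-129603*70149 + 239485) = 37945110*(-9091520847 + 239485)/481 = (37945110/481)*(-9091281362) = -344969671322039820/481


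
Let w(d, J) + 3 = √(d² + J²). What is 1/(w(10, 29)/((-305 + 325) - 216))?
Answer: -147/233 - 49*√941/233 ≈ -7.0820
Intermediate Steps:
w(d, J) = -3 + √(J² + d²) (w(d, J) = -3 + √(d² + J²) = -3 + √(J² + d²))
1/(w(10, 29)/((-305 + 325) - 216)) = 1/((-3 + √(29² + 10²))/((-305 + 325) - 216)) = 1/((-3 + √(841 + 100))/(20 - 216)) = 1/((-3 + √941)/(-196)) = 1/((-3 + √941)*(-1/196)) = 1/(3/196 - √941/196)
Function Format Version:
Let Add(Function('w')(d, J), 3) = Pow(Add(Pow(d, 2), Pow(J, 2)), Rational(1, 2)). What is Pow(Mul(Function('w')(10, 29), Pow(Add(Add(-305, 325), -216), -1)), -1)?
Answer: Add(Rational(-147, 233), Mul(Rational(-49, 233), Pow(941, Rational(1, 2)))) ≈ -7.0820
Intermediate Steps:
Function('w')(d, J) = Add(-3, Pow(Add(Pow(J, 2), Pow(d, 2)), Rational(1, 2))) (Function('w')(d, J) = Add(-3, Pow(Add(Pow(d, 2), Pow(J, 2)), Rational(1, 2))) = Add(-3, Pow(Add(Pow(J, 2), Pow(d, 2)), Rational(1, 2))))
Pow(Mul(Function('w')(10, 29), Pow(Add(Add(-305, 325), -216), -1)), -1) = Pow(Mul(Add(-3, Pow(Add(Pow(29, 2), Pow(10, 2)), Rational(1, 2))), Pow(Add(Add(-305, 325), -216), -1)), -1) = Pow(Mul(Add(-3, Pow(Add(841, 100), Rational(1, 2))), Pow(Add(20, -216), -1)), -1) = Pow(Mul(Add(-3, Pow(941, Rational(1, 2))), Pow(-196, -1)), -1) = Pow(Mul(Add(-3, Pow(941, Rational(1, 2))), Rational(-1, 196)), -1) = Pow(Add(Rational(3, 196), Mul(Rational(-1, 196), Pow(941, Rational(1, 2)))), -1)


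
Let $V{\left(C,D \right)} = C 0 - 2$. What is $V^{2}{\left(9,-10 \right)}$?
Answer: $4$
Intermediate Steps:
$V{\left(C,D \right)} = -2$ ($V{\left(C,D \right)} = 0 - 2 = -2$)
$V^{2}{\left(9,-10 \right)} = \left(-2\right)^{2} = 4$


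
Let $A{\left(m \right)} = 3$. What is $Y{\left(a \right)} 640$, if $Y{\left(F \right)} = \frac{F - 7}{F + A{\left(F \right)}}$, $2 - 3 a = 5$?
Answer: $-2560$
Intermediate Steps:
$a = -1$ ($a = \frac{2}{3} - \frac{5}{3} = -1$)
$Y{\left(F \right)} = \frac{-7 + F}{3 + F}$ ($Y{\left(F \right)} = \frac{F - 7}{F + 3} = \frac{-7 + F}{3 + F}$)
$Y{\left(a \right)} 640 = \frac{-7 - 1}{3 - 1} \cdot 640 = \frac{1}{2} \left(-8\right) 640 = \left(-4\right) 640 = -2560$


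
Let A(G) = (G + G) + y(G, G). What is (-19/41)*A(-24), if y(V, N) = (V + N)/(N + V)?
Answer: 893/41 ≈ 21.780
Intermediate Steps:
y(V, N) = 1 (y(V, N) = (N + V)/(N + V) = 1)
A(G) = 1 + 2*G (A(G) = (G + G) + 1 = 2*G + 1 = 1 + 2*G)
(-19/41)*A(-24) = (-19/41)*(1 + 2*(-24)) = (-19*1/41)*(1 - 48) = -19/41*(-47) = 893/41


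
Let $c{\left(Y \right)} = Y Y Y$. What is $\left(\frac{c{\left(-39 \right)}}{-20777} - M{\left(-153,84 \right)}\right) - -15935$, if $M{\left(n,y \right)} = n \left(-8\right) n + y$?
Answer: $\frac{4220345890}{20777} \approx 2.0313 \cdot 10^{5}$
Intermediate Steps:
$c{\left(Y \right)} = Y^{3}$ ($c{\left(Y \right)} = Y^{2} Y = Y^{3}$)
$M{\left(n,y \right)} = y - 8 n^{2}$ ($M{\left(n,y \right)} = - 8 n n + y = - 8 n^{2} + y = y - 8 n^{2}$)
$\left(\frac{c{\left(-39 \right)}}{-20777} - M{\left(-153,84 \right)}\right) - -15935 = \left(\frac{\left(-39\right)^{3}}{-20777} - \left(84 - 8 \left(-153\right)^{2}\right)\right) - -15935 = \left(\left(-59319\right) \left(- \frac{1}{20777}\right) - \left(84 - 187272\right)\right) + 15935 = \left(\frac{59319}{20777} - \left(84 - 187272\right)\right) + 15935 = \left(\frac{59319}{20777} - -187188\right) + 15935 = \left(\frac{59319}{20777} + 187188\right) + 15935 = \frac{3889264395}{20777} + 15935 = \frac{4220345890}{20777}$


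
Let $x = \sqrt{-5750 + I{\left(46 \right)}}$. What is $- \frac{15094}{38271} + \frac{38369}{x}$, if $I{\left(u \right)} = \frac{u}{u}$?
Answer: $- \frac{15094}{38271} - \frac{38369 i \sqrt{5749}}{5749} \approx -0.3944 - 506.04 i$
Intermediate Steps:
$I{\left(u \right)} = 1$
$x = i \sqrt{5749}$ ($x = \sqrt{-5750 + 1} = \sqrt{-5749} = i \sqrt{5749} \approx 75.822 i$)
$- \frac{15094}{38271} + \frac{38369}{x} = - \frac{15094}{38271} + \frac{38369}{i \sqrt{5749}} = \left(-15094\right) \frac{1}{38271} + 38369 \left(- \frac{i \sqrt{5749}}{5749}\right) = - \frac{15094}{38271} - \frac{38369 i \sqrt{5749}}{5749}$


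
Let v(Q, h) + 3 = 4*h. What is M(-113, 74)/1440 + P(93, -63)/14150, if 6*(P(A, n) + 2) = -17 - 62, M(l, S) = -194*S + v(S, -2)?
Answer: -6777163/679200 ≈ -9.9781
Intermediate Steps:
v(Q, h) = -3 + 4*h
M(l, S) = -11 - 194*S (M(l, S) = -194*S + (-3 + 4*(-2)) = -194*S + (-3 - 8) = -194*S - 11 = -11 - 194*S)
P(A, n) = -91/6 (P(A, n) = -2 + (-17 - 62)/6 = -2 + (⅙)*(-79) = -2 - 79/6 = -91/6)
M(-113, 74)/1440 + P(93, -63)/14150 = (-11 - 194*74)/1440 - 91/6/14150 = (-11 - 14356)*(1/1440) - 91/6*1/14150 = -14367*1/1440 - 91/84900 = -4789/480 - 91/84900 = -6777163/679200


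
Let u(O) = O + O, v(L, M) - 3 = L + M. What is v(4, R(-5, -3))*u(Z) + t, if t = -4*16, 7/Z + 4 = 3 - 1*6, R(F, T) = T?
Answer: -72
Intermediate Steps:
Z = -1 (Z = 7/(-4 + (3 - 1*6)) = 7/(-4 + (3 - 6)) = 7/(-4 - 3) = 7/(-7) = 7*(-1/7) = -1)
v(L, M) = 3 + L + M (v(L, M) = 3 + (L + M) = 3 + L + M)
t = -64
u(O) = 2*O
v(4, R(-5, -3))*u(Z) + t = (3 + 4 - 3)*(2*(-1)) - 64 = 4*(-2) - 64 = -8 - 64 = -72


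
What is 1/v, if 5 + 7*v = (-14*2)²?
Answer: 7/779 ≈ 0.0089859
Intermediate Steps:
v = 779/7 (v = -5/7 + (-14*2)²/7 = -5/7 + (⅐)*(-28)² = -5/7 + (⅐)*784 = -5/7 + 112 = 779/7 ≈ 111.29)
1/v = 1/(779/7) = 7/779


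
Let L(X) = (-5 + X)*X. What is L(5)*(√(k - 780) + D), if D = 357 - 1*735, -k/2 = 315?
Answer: 0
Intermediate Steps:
k = -630 (k = -2*315 = -630)
D = -378 (D = 357 - 735 = -378)
L(X) = X*(-5 + X)
L(5)*(√(k - 780) + D) = (5*(-5 + 5))*(√(-630 - 780) - 378) = (5*0)*(√(-1410) - 378) = 0*(I*√1410 - 378) = 0*(-378 + I*√1410) = 0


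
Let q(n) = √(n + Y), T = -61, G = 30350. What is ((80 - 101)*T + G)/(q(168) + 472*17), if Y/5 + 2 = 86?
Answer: 63451786/16095997 - 221417*√3/32191994 ≈ 3.9302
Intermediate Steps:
Y = 420 (Y = -10 + 5*86 = -10 + 430 = 420)
q(n) = √(420 + n) (q(n) = √(n + 420) = √(420 + n))
((80 - 101)*T + G)/(q(168) + 472*17) = ((80 - 101)*(-61) + 30350)/(√(420 + 168) + 472*17) = (-21*(-61) + 30350)/(√588 + 8024) = (1281 + 30350)/(14*√3 + 8024) = 31631/(8024 + 14*√3)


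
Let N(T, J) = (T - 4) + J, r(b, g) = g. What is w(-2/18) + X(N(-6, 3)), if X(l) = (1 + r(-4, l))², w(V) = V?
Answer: 323/9 ≈ 35.889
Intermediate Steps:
N(T, J) = -4 + J + T (N(T, J) = (-4 + T) + J = -4 + J + T)
X(l) = (1 + l)²
w(-2/18) + X(N(-6, 3)) = -2/18 + (1 + (-4 + 3 - 6))² = -2*1/18 + (1 - 7)² = -⅑ + (-6)² = -⅑ + 36 = 323/9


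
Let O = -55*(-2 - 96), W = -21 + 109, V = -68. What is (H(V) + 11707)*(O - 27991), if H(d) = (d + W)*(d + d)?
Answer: -203115187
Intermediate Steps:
W = 88
H(d) = 2*d*(88 + d) (H(d) = (d + 88)*(d + d) = (88 + d)*(2*d) = 2*d*(88 + d))
O = 5390 (O = -55*(-98) = 5390)
(H(V) + 11707)*(O - 27991) = (2*(-68)*(88 - 68) + 11707)*(5390 - 27991) = (2*(-68)*20 + 11707)*(-22601) = (-2720 + 11707)*(-22601) = 8987*(-22601) = -203115187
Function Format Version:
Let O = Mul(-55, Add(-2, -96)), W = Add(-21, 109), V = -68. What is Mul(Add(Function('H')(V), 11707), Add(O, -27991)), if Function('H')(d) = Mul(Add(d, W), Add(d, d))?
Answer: -203115187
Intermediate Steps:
W = 88
Function('H')(d) = Mul(2, d, Add(88, d)) (Function('H')(d) = Mul(Add(d, 88), Add(d, d)) = Mul(Add(88, d), Mul(2, d)) = Mul(2, d, Add(88, d)))
O = 5390 (O = Mul(-55, -98) = 5390)
Mul(Add(Function('H')(V), 11707), Add(O, -27991)) = Mul(Add(Mul(2, -68, Add(88, -68)), 11707), Add(5390, -27991)) = Mul(Add(Mul(2, -68, 20), 11707), -22601) = Mul(Add(-2720, 11707), -22601) = Mul(8987, -22601) = -203115187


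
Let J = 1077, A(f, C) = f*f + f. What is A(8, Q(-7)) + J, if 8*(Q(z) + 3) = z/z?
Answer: 1149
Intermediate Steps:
Q(z) = -23/8 (Q(z) = -3 + (z/z)/8 = -3 + (1/8)*1 = -3 + 1/8 = -23/8)
A(f, C) = f + f**2 (A(f, C) = f**2 + f = f + f**2)
A(8, Q(-7)) + J = 8*(1 + 8) + 1077 = 8*9 + 1077 = 72 + 1077 = 1149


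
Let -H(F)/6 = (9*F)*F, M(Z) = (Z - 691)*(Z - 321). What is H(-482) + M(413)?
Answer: -12571072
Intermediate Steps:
M(Z) = (-691 + Z)*(-321 + Z)
H(F) = -54*F² (H(F) = -6*9*F*F = -54*F²)
H(-482) + M(413) = -54*(-482)² + (221811 + 413² - 1012*413) = -54*232324 + (221811 + 170569 - 417956) = -12545496 - 25576 = -12571072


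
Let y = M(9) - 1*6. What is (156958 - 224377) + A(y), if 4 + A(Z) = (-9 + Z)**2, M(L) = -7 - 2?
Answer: -66847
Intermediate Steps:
M(L) = -9
y = -15 (y = -9 - 1*6 = -9 - 6 = -15)
A(Z) = -4 + (-9 + Z)**2
(156958 - 224377) + A(y) = (156958 - 224377) + (-4 + (-9 - 15)**2) = -67419 + (-4 + (-24)**2) = -67419 + (-4 + 576) = -67419 + 572 = -66847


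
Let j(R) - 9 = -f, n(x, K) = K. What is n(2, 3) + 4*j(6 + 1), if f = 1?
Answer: 35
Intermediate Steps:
j(R) = 8 (j(R) = 9 - 1*1 = 9 - 1 = 8)
n(2, 3) + 4*j(6 + 1) = 3 + 4*8 = 3 + 32 = 35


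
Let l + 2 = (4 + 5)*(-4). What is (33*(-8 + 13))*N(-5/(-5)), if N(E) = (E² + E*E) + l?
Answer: -5940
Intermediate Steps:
l = -38 (l = -2 + (4 + 5)*(-4) = -2 + 9*(-4) = -2 - 36 = -38)
N(E) = -38 + 2*E² (N(E) = (E² + E*E) - 38 = (E² + E²) - 38 = 2*E² - 38 = -38 + 2*E²)
(33*(-8 + 13))*N(-5/(-5)) = (33*(-8 + 13))*(-38 + 2*(-5/(-5))²) = (33*5)*(-38 + 2*(-5*(-⅕))²) = 165*(-38 + 2*1²) = 165*(-38 + 2*1) = 165*(-38 + 2) = 165*(-36) = -5940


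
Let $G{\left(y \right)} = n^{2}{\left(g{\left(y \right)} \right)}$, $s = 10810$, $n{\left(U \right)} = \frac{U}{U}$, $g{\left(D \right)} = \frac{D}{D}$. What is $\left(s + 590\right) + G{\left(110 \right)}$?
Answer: $11401$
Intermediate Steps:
$g{\left(D \right)} = 1$
$n{\left(U \right)} = 1$
$G{\left(y \right)} = 1$ ($G{\left(y \right)} = 1^{2} = 1$)
$\left(s + 590\right) + G{\left(110 \right)} = \left(10810 + 590\right) + 1 = 11400 + 1 = 11401$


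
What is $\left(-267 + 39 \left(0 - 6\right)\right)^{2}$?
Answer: $251001$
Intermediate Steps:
$\left(-267 + 39 \left(0 - 6\right)\right)^{2} = \left(-267 + 39 \left(-6\right)\right)^{2} = \left(-267 - 234\right)^{2} = \left(-501\right)^{2} = 251001$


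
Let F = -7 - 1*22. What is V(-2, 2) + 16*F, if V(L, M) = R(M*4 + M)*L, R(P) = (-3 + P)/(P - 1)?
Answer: -4190/9 ≈ -465.56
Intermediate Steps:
R(P) = (-3 + P)/(-1 + P)
V(L, M) = L*(-3 + 5*M)/(-1 + 5*M) (V(L, M) = ((-3 + (M*4 + M))/(-1 + (M*4 + M)))*L = ((-3 + (4*M + M))/(-1 + (4*M + M)))*L = ((-3 + 5*M)/(-1 + 5*M))*L = L*(-3 + 5*M)/(-1 + 5*M))
F = -29 (F = -7 - 22 = -29)
V(-2, 2) + 16*F = -2*(-3 + 5*2)/(-1 + 5*2) + 16*(-29) = -2*(-3 + 10)/(-1 + 10) - 464 = -2*7/9 - 464 = -2*1/9*7 - 464 = -14/9 - 464 = -4190/9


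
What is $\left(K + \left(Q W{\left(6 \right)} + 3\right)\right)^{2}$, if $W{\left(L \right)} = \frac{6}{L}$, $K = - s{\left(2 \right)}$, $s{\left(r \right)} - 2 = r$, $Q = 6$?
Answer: $25$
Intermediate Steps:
$s{\left(r \right)} = 2 + r$
$K = -4$ ($K = - (2 + 2) = \left(-1\right) 4 = -4$)
$\left(K + \left(Q W{\left(6 \right)} + 3\right)\right)^{2} = \left(-4 + \left(6 \cdot \frac{6}{6} + 3\right)\right)^{2} = \left(-4 + \left(6 \cdot 6 \cdot \frac{1}{6} + 3\right)\right)^{2} = \left(-4 + \left(6 \cdot 1 + 3\right)\right)^{2} = \left(-4 + \left(6 + 3\right)\right)^{2} = \left(-4 + 9\right)^{2} = 5^{2} = 25$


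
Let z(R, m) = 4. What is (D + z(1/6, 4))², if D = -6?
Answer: 4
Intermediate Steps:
(D + z(1/6, 4))² = (-6 + 4)² = (-2)² = 4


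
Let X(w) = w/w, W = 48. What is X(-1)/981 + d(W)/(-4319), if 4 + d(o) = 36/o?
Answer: 30029/16947756 ≈ 0.0017719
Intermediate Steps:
X(w) = 1
d(o) = -4 + 36/o
X(-1)/981 + d(W)/(-4319) = 1/981 + (-4 + 36/48)/(-4319) = 1*(1/981) + (-4 + 36*(1/48))*(-1/4319) = 1/981 + (-4 + ¾)*(-1/4319) = 1/981 - 13/4*(-1/4319) = 1/981 + 13/17276 = 30029/16947756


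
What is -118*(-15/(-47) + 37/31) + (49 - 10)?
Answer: -203249/1457 ≈ -139.50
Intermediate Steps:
-118*(-15/(-47) + 37/31) + (49 - 10) = -118*(-15*(-1/47) + 37*(1/31)) + 39 = -118*(15/47 + 37/31) + 39 = -118*2204/1457 + 39 = -260072/1457 + 39 = -203249/1457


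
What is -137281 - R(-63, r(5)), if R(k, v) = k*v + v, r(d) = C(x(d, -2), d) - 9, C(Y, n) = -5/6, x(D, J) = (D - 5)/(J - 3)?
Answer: -413672/3 ≈ -1.3789e+5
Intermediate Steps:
x(D, J) = (-5 + D)/(-3 + J)
C(Y, n) = -⅚ (C(Y, n) = -5*⅙ = -⅚)
r(d) = -59/6 (r(d) = -⅚ - 9 = -59/6)
R(k, v) = v + k*v
-137281 - R(-63, r(5)) = -137281 - (-59)*(1 - 63)/6 = -137281 - (-59)*(-62)/6 = -137281 - 1*1829/3 = -137281 - 1829/3 = -413672/3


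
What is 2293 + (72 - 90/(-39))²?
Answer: 1320673/169 ≈ 7814.6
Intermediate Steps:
2293 + (72 - 90/(-39))² = 2293 + (72 - 90*(-1/39))² = 2293 + (72 + 30/13)² = 2293 + (966/13)² = 2293 + 933156/169 = 1320673/169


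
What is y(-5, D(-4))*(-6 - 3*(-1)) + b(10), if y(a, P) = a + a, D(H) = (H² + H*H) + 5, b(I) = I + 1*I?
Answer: 50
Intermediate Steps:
b(I) = 2*I (b(I) = I + I = 2*I)
D(H) = 5 + 2*H² (D(H) = (H² + H²) + 5 = 2*H² + 5 = 5 + 2*H²)
y(a, P) = 2*a
y(-5, D(-4))*(-6 - 3*(-1)) + b(10) = (2*(-5))*(-6 - 3*(-1)) + 2*10 = -10*(-6 + 3) + 20 = -10*(-3) + 20 = 30 + 20 = 50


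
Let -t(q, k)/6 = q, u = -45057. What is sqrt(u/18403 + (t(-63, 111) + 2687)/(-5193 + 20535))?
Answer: I*sqrt(179245429154842974)/282338826 ≈ 1.4995*I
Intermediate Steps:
t(q, k) = -6*q
sqrt(u/18403 + (t(-63, 111) + 2687)/(-5193 + 20535)) = sqrt(-45057/18403 + (-6*(-63) + 2687)/(-5193 + 20535)) = sqrt(-45057*1/18403 + (378 + 2687)/15342) = sqrt(-45057/18403 + 3065*(1/15342)) = sqrt(-45057/18403 + 3065/15342) = sqrt(-634859299/282338826) = I*sqrt(179245429154842974)/282338826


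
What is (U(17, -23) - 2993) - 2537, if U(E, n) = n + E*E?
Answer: -5264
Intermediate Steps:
U(E, n) = n + E²
(U(17, -23) - 2993) - 2537 = ((-23 + 17²) - 2993) - 2537 = ((-23 + 289) - 2993) - 2537 = (266 - 2993) - 2537 = -2727 - 2537 = -5264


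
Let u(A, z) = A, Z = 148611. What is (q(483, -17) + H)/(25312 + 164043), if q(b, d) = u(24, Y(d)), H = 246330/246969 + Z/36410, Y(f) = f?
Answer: 29053619591/189189657107550 ≈ 0.00015357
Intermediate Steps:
H = 5074576151/999126810 (H = 246330/246969 + 148611/36410 = 246330*(1/246969) + 148611*(1/36410) = 27370/27441 + 148611/36410 = 5074576151/999126810 ≈ 5.0790)
q(b, d) = 24
(q(483, -17) + H)/(25312 + 164043) = (24 + 5074576151/999126810)/(25312 + 164043) = (29053619591/999126810)/189355 = (29053619591/999126810)*(1/189355) = 29053619591/189189657107550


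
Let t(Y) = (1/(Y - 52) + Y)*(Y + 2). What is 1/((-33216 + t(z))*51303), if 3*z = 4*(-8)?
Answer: -282/479211250511 ≈ -5.8847e-10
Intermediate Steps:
z = -32/3 (z = (4*(-8))/3 = (⅓)*(-32) = -32/3 ≈ -10.667)
t(Y) = (2 + Y)*(Y + 1/(-52 + Y)) (t(Y) = (1/(-52 + Y) + Y)*(2 + Y) = (Y + 1/(-52 + Y))*(2 + Y) = (2 + Y)*(Y + 1/(-52 + Y)))
1/((-33216 + t(z))*51303) = 1/(-33216 + (2 + (-32/3)³ - 103*(-32/3) - 50*(-32/3)²)/(-52 - 32/3)*51303) = (1/51303)/(-33216 + (2 - 32768/27 + 3296/3 - 50*1024/9)/(-188/3)) = (1/51303)/(-33216 - 3*(2 - 32768/27 + 3296/3 - 51200/9)/188) = (1/51303)/(-33216 - 3/188*(-156650/27)) = (1/51303)/(-33216 + 78325/846) = (1/51303)/(-28022411/846) = -846/28022411*1/51303 = -282/479211250511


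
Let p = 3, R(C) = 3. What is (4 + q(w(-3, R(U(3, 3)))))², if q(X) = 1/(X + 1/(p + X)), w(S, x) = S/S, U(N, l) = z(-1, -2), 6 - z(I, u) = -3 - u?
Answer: 576/25 ≈ 23.040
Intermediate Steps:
z(I, u) = 9 + u (z(I, u) = 6 - (-3 - u) = 6 + (3 + u) = 9 + u)
U(N, l) = 7 (U(N, l) = 9 - 2 = 7)
w(S, x) = 1
q(X) = 1/(X + 1/(3 + X))
(4 + q(w(-3, R(U(3, 3)))))² = (4 + (3 + 1)/(1 + 1² + 3*1))² = (4 + 4/(1 + 1 + 3))² = (4 + 4/5)² = (4 + (⅕)*4)² = (4 + ⅘)² = (24/5)² = 576/25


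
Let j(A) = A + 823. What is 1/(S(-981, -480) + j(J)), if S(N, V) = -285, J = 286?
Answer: 1/824 ≈ 0.0012136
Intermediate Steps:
j(A) = 823 + A
1/(S(-981, -480) + j(J)) = 1/(-285 + (823 + 286)) = 1/(-285 + 1109) = 1/824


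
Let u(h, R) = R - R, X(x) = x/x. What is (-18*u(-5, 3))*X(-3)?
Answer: 0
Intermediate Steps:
X(x) = 1
u(h, R) = 0
(-18*u(-5, 3))*X(-3) = -18*0*1 = 0*1 = 0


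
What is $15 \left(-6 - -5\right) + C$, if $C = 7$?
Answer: $-8$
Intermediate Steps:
$15 \left(-6 - -5\right) + C = 15 \left(-6 - -5\right) + 7 = 15 \left(-6 + 5\right) + 7 = 15 \left(-1\right) + 7 = -15 + 7 = -8$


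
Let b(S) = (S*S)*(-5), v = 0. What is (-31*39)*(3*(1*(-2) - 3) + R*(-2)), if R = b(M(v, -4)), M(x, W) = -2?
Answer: -30225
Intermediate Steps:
b(S) = -5*S² (b(S) = S²*(-5) = -5*S²)
R = -20 (R = -5*(-2)² = -5*4 = -20)
(-31*39)*(3*(1*(-2) - 3) + R*(-2)) = (-31*39)*(3*(1*(-2) - 3) - 20*(-2)) = -1209*(3*(-2 - 3) + 40) = -1209*(3*(-5) + 40) = -1209*(-15 + 40) = -1209*25 = -30225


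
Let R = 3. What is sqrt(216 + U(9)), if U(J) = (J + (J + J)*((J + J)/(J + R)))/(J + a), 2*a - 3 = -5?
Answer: 21*sqrt(2)/2 ≈ 14.849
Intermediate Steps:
a = -1 (a = 3/2 + (1/2)*(-5) = 3/2 - 5/2 = -1)
U(J) = (J + 4*J**2/(3 + J))/(-1 + J) (U(J) = (J + (J + J)*((J + J)/(J + 3)))/(J - 1) = (J + (2*J)*((2*J)/(3 + J)))/(-1 + J) = (J + (2*J)*(2*J/(3 + J)))/(-1 + J) = (J + 4*J**2/(3 + J))/(-1 + J))
sqrt(216 + U(9)) = sqrt(216 + 9*(3 + 5*9)/(-3 + 9**2 + 2*9)) = sqrt(216 + 9*(3 + 45)/(-3 + 81 + 18)) = sqrt(216 + 9*48/96) = sqrt(216 + 9*(1/96)*48) = sqrt(216 + 9/2) = sqrt(441/2) = 21*sqrt(2)/2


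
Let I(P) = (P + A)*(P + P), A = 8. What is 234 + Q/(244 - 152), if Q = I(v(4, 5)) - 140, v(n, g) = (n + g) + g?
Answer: 5501/23 ≈ 239.17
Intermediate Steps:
v(n, g) = n + 2*g (v(n, g) = (g + n) + g = n + 2*g)
I(P) = 2*P*(8 + P) (I(P) = (P + 8)*(P + P) = (8 + P)*(2*P) = 2*P*(8 + P))
Q = 476 (Q = 2*(4 + 2*5)*(8 + (4 + 2*5)) - 140 = 2*(4 + 10)*(8 + (4 + 10)) - 140 = 2*14*(8 + 14) - 140 = 2*14*22 - 140 = 616 - 140 = 476)
234 + Q/(244 - 152) = 234 + 476/(244 - 152) = 234 + 476/92 = 234 + 476*(1/92) = 234 + 119/23 = 5501/23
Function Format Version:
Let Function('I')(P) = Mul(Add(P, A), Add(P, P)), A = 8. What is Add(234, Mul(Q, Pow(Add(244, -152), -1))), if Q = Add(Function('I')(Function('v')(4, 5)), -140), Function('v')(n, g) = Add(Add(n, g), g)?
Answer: Rational(5501, 23) ≈ 239.17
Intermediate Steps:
Function('v')(n, g) = Add(n, Mul(2, g)) (Function('v')(n, g) = Add(Add(g, n), g) = Add(n, Mul(2, g)))
Function('I')(P) = Mul(2, P, Add(8, P)) (Function('I')(P) = Mul(Add(P, 8), Add(P, P)) = Mul(Add(8, P), Mul(2, P)) = Mul(2, P, Add(8, P)))
Q = 476 (Q = Add(Mul(2, Add(4, Mul(2, 5)), Add(8, Add(4, Mul(2, 5)))), -140) = Add(Mul(2, Add(4, 10), Add(8, Add(4, 10))), -140) = Add(Mul(2, 14, Add(8, 14)), -140) = Add(Mul(2, 14, 22), -140) = Add(616, -140) = 476)
Add(234, Mul(Q, Pow(Add(244, -152), -1))) = Add(234, Mul(476, Pow(Add(244, -152), -1))) = Add(234, Mul(476, Pow(92, -1))) = Add(234, Mul(476, Rational(1, 92))) = Add(234, Rational(119, 23)) = Rational(5501, 23)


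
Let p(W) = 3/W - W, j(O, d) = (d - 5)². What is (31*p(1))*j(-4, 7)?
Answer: 248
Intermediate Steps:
j(O, d) = (-5 + d)²
p(W) = -W + 3/W
(31*p(1))*j(-4, 7) = (31*(-1*1 + 3/1))*(-5 + 7)² = (31*(-1 + 3*1))*2² = (31*(-1 + 3))*4 = (31*2)*4 = 62*4 = 248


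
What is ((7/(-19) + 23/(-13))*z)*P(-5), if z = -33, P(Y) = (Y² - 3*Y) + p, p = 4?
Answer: 766656/247 ≈ 3103.9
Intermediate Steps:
P(Y) = 4 + Y² - 3*Y (P(Y) = (Y² - 3*Y) + 4 = 4 + Y² - 3*Y)
((7/(-19) + 23/(-13))*z)*P(-5) = ((7/(-19) + 23/(-13))*(-33))*(4 + (-5)² - 3*(-5)) = ((7*(-1/19) + 23*(-1/13))*(-33))*(4 + 25 + 15) = ((-7/19 - 23/13)*(-33))*44 = -528/247*(-33)*44 = (17424/247)*44 = 766656/247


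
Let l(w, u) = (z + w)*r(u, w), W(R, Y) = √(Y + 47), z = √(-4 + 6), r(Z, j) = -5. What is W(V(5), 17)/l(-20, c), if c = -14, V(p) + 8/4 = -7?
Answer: 16/199 + 4*√2/995 ≈ 0.086087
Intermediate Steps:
V(p) = -9 (V(p) = -2 - 7 = -9)
z = √2 ≈ 1.4142
W(R, Y) = √(47 + Y)
l(w, u) = -5*w - 5*√2 (l(w, u) = (√2 + w)*(-5) = (w + √2)*(-5) = -5*w - 5*√2)
W(V(5), 17)/l(-20, c) = √(47 + 17)/(-5*(-20) - 5*√2) = √64/(100 - 5*√2) = 8/(100 - 5*√2)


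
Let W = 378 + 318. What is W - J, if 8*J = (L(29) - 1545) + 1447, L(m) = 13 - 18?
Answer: 5671/8 ≈ 708.88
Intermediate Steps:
L(m) = -5
W = 696
J = -103/8 (J = ((-5 - 1545) + 1447)/8 = (-1550 + 1447)/8 = (⅛)*(-103) = -103/8 ≈ -12.875)
W - J = 696 - 1*(-103/8) = 696 + 103/8 = 5671/8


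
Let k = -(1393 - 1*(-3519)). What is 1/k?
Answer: -1/4912 ≈ -0.00020358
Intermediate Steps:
k = -4912 (k = -(1393 + 3519) = -1*4912 = -4912)
1/k = 1/(-4912) = -1/4912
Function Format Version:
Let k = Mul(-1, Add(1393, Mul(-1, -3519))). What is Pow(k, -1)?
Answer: Rational(-1, 4912) ≈ -0.00020358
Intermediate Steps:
k = -4912 (k = Mul(-1, Add(1393, 3519)) = Mul(-1, 4912) = -4912)
Pow(k, -1) = Pow(-4912, -1) = Rational(-1, 4912)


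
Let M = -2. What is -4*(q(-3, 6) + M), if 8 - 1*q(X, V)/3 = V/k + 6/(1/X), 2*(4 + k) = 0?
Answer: -322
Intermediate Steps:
k = -4 (k = -4 + (½)*0 = -4 + 0 = -4)
q(X, V) = 24 - 18*X + 3*V/4 (q(X, V) = 24 - 3*(V/(-4) + 6/(1/X)) = 24 - 3*(V*(-¼) + 6*X) = 24 - 3*(-V/4 + 6*X) = 24 - 3*(6*X - V/4) = 24 + (-18*X + 3*V/4) = 24 - 18*X + 3*V/4)
-4*(q(-3, 6) + M) = -4*((24 - 18*(-3) + (¾)*6) - 2) = -4*((24 + 54 + 9/2) - 2) = -4*(165/2 - 2) = -4*161/2 = -322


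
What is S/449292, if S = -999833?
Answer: -999833/449292 ≈ -2.2254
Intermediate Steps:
S/449292 = -999833/449292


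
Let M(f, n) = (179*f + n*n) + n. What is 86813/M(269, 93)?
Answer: 86813/56893 ≈ 1.5259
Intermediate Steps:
M(f, n) = n + n² + 179*f (M(f, n) = (179*f + n²) + n = (n² + 179*f) + n = n + n² + 179*f)
86813/M(269, 93) = 86813/(93 + 93² + 179*269) = 86813/(93 + 8649 + 48151) = 86813/56893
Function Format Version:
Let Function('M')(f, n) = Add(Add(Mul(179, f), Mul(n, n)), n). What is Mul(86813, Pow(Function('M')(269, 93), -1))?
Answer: Rational(86813, 56893) ≈ 1.5259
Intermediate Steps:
Function('M')(f, n) = Add(n, Pow(n, 2), Mul(179, f)) (Function('M')(f, n) = Add(Add(Mul(179, f), Pow(n, 2)), n) = Add(Add(Pow(n, 2), Mul(179, f)), n) = Add(n, Pow(n, 2), Mul(179, f)))
Mul(86813, Pow(Function('M')(269, 93), -1)) = Mul(86813, Pow(Add(93, Pow(93, 2), Mul(179, 269)), -1)) = Mul(86813, Pow(Add(93, 8649, 48151), -1)) = Mul(86813, Pow(56893, -1)) = Mul(86813, Rational(1, 56893)) = Rational(86813, 56893)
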